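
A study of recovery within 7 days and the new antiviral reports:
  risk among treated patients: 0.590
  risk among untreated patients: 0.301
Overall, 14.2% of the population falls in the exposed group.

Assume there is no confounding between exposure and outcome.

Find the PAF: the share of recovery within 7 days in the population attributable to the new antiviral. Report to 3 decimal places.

Let p₁ = 0.59, p₀ = 0.301.
Overall risk P(Y=1) = π·p₁ + (1−π)·p₀ = 0.142×0.59 + 0.858×0.301 = 0.34204.
Under exogeneity, PAF = [P(Y=1) − p₀] / P(Y=1).
PAF = (0.34204 − 0.301) / 0.34204 ≈ 0.1200

PAF ≈ 0.120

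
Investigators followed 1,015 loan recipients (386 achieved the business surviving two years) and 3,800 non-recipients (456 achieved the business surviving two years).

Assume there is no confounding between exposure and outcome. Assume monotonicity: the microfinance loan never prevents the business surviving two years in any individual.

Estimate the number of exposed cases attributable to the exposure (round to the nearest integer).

p₁ = P(outcome | exposed) = 386/1015 = 0.3803
p₀ = P(outcome | unexposed) = 456/3800 = 0.12
PN = (p₁ − p₀)/p₁ = (0.3803 − 0.12) / 0.3803 ≈ 0.68446.
Attributable cases ≈ PN × (exposed cases) = 0.68446 × 386 ≈ 264.20.

about 264 cases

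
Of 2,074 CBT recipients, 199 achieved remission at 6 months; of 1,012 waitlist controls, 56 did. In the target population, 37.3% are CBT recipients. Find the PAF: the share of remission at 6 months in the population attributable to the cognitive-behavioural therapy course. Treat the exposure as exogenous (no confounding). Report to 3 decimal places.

p₁ = P(outcome | exposed) = 199/2074 = 0.09595
p₀ = P(outcome | unexposed) = 56/1012 = 0.055336
Overall risk P(Y=1) = π·p₁ + (1−π)·p₀ = 0.373×0.09595 + 0.627×0.055336 = 0.070485.
Under exogeneity, PAF = [P(Y=1) − p₀] / P(Y=1).
PAF = (0.070485 − 0.055336) / 0.070485 ≈ 0.2149

PAF ≈ 0.215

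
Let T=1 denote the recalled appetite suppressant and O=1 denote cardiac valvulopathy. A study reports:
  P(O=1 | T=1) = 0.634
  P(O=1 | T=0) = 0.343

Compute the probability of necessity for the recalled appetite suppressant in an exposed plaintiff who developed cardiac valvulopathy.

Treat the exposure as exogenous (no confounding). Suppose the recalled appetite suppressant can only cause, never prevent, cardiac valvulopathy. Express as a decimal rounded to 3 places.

Let p₁ = 0.634, p₀ = 0.343.
Under exogeneity and monotonicity, PN = (p₁ − p₀) / p₁.
PN = (0.634 − 0.343) / 0.634 = 0.291 / 0.634 ≈ 0.4590

PN ≈ 0.459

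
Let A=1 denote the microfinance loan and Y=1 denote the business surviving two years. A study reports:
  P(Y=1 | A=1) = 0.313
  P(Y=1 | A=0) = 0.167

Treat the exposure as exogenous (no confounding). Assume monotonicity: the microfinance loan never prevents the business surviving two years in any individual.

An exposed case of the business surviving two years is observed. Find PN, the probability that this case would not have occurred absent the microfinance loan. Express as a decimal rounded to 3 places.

PN ≈ 0.466

Let p₁ = 0.313, p₀ = 0.167.
Under exogeneity and monotonicity, PN = (p₁ − p₀) / p₁.
PN = (0.313 − 0.167) / 0.313 = 0.146 / 0.313 ≈ 0.4665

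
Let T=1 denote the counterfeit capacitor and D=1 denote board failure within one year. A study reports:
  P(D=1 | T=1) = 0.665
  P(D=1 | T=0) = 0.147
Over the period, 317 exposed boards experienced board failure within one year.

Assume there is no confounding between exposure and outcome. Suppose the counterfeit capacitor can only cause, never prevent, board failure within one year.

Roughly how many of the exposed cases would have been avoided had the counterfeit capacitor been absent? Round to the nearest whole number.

about 247 cases

Let p₁ = 0.665, p₀ = 0.147.
PN = (p₁ − p₀)/p₁ = (0.665 − 0.147) / 0.665 ≈ 0.77895.
Attributable cases ≈ PN × (exposed cases) = 0.77895 × 317 ≈ 246.93.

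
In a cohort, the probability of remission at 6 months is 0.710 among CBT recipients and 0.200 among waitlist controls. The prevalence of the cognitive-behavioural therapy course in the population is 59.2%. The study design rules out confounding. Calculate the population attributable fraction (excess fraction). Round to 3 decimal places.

Let p₁ = 0.71, p₀ = 0.2.
Overall risk P(Y=1) = π·p₁ + (1−π)·p₀ = 0.592×0.71 + 0.408×0.2 = 0.50192.
Under exogeneity, PAF = [P(Y=1) − p₀] / P(Y=1).
PAF = (0.50192 − 0.2) / 0.50192 ≈ 0.6015

PAF ≈ 0.602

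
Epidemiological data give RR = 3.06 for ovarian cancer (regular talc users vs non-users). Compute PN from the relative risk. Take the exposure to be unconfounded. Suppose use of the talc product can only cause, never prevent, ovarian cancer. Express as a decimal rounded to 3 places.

PN ≈ 0.673

Under exogeneity and monotonicity, PN = (RR − 1) / RR = 1 − 1/RR.
PN = (3.06 − 1) / 3.06 = 2.06 / 3.06 ≈ 0.6732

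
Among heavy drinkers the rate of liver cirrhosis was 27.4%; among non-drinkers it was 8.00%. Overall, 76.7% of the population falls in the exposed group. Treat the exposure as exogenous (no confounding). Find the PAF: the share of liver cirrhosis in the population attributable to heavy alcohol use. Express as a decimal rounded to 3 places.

p₁ = 0.274, p₀ = 0.08.
Overall risk P(Y=1) = π·p₁ + (1−π)·p₀ = 0.767×0.274 + 0.233×0.08 = 0.2288.
Under exogeneity, PAF = [P(Y=1) − p₀] / P(Y=1).
PAF = (0.2288 − 0.08) / 0.2288 ≈ 0.6503

PAF ≈ 0.650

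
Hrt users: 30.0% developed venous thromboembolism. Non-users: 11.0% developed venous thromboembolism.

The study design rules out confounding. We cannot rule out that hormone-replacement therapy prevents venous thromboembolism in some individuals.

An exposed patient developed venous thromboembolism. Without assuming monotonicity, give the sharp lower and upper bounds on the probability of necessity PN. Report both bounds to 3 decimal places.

0.633 ≤ PN ≤ 1.000

p₁ = 0.3, p₀ = 0.11.
Under exogeneity alone the bounds on PN are max{0,(p₁−p₀)/p₁} ≤ PN ≤ min{1,(1−p₀)/p₁}.
  lower = (p₁ − p₀)/p₁ = 0.19 / 0.3 ≈ 0.6333
  upper = min{1, (1 − p₀)/p₁} = 0.89 / 0.3 ≈ 2.9667 → capped at 1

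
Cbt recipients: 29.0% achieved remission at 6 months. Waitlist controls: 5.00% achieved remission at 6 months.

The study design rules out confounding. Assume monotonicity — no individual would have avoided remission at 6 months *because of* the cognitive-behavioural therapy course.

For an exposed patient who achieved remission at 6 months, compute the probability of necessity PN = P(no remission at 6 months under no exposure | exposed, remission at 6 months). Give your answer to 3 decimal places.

PN ≈ 0.828

p₁ = 0.29, p₀ = 0.05.
Under exogeneity and monotonicity, PN = (p₁ − p₀) / p₁.
PN = (0.29 − 0.05) / 0.29 = 0.24 / 0.29 ≈ 0.8276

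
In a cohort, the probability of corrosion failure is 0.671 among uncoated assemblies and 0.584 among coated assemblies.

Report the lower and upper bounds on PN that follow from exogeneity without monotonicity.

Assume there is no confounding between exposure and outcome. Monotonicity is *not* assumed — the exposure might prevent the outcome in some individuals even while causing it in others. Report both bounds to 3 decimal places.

Let p₁ = 0.671, p₀ = 0.584.
Under exogeneity alone the bounds on PN are max{0,(p₁−p₀)/p₁} ≤ PN ≤ min{1,(1−p₀)/p₁}.
  lower = (p₁ − p₀)/p₁ = 0.087 / 0.671 ≈ 0.1297
  upper = min{1, (1 − p₀)/p₁} = 0.416 / 0.671 ≈ 0.6200

0.130 ≤ PN ≤ 0.620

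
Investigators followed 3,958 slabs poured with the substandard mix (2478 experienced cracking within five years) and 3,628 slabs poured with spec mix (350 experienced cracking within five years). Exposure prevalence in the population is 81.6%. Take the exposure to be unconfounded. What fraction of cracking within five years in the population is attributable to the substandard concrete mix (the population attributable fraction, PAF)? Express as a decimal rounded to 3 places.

p₁ = P(outcome | exposed) = 2478/3958 = 0.62607
p₀ = P(outcome | unexposed) = 350/3628 = 0.096472
Overall risk P(Y=1) = π·p₁ + (1−π)·p₀ = 0.816×0.62607 + 0.184×0.096472 = 0.52863.
Under exogeneity, PAF = [P(Y=1) − p₀] / P(Y=1).
PAF = (0.52863 − 0.096472) / 0.52863 ≈ 0.8175

PAF ≈ 0.818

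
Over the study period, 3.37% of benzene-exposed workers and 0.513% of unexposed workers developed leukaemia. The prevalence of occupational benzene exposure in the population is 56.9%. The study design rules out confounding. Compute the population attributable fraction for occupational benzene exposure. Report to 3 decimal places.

p₁ = 0.0337, p₀ = 0.00513.
Overall risk P(Y=1) = π·p₁ + (1−π)·p₀ = 0.569×0.0337 + 0.431×0.00513 = 0.021386.
Under exogeneity, PAF = [P(Y=1) − p₀] / P(Y=1).
PAF = (0.021386 − 0.00513) / 0.021386 ≈ 0.7601

PAF ≈ 0.760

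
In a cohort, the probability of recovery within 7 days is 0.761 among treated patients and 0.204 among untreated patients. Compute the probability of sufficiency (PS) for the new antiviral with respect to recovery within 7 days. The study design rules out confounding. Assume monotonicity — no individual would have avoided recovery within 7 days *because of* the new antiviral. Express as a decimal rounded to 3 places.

Let p₁ = 0.761, p₀ = 0.204.
Under exogeneity and monotonicity, PS = (p₁ − p₀) / (1 − p₀).
PS = (0.761 − 0.204) / (1 − 0.204) = 0.557 / 0.796 ≈ 0.6997

PS ≈ 0.700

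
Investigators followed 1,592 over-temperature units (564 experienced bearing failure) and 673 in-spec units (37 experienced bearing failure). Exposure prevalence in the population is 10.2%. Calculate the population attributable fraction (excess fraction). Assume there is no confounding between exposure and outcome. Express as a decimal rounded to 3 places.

p₁ = P(outcome | exposed) = 564/1592 = 0.35427
p₀ = P(outcome | unexposed) = 37/673 = 0.054978
Overall risk P(Y=1) = π·p₁ + (1−π)·p₀ = 0.102×0.35427 + 0.898×0.054978 = 0.085506.
Under exogeneity, PAF = [P(Y=1) − p₀] / P(Y=1).
PAF = (0.085506 − 0.054978) / 0.085506 ≈ 0.3570

PAF ≈ 0.357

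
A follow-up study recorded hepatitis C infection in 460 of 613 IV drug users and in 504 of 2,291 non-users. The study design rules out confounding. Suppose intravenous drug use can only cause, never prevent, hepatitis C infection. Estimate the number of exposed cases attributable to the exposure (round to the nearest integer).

about 325 cases

p₁ = P(outcome | exposed) = 460/613 = 0.75041
p₀ = P(outcome | unexposed) = 504/2291 = 0.21999
PN = (p₁ − p₀)/p₁ = (0.75041 − 0.21999) / 0.75041 ≈ 0.70684.
Attributable cases ≈ PN × (exposed cases) = 0.70684 × 460 ≈ 325.15.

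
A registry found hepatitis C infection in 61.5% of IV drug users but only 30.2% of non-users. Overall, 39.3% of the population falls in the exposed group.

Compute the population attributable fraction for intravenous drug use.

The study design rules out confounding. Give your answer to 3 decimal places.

p₁ = 0.615, p₀ = 0.302.
Overall risk P(Y=1) = π·p₁ + (1−π)·p₀ = 0.393×0.615 + 0.607×0.302 = 0.42501.
Under exogeneity, PAF = [P(Y=1) − p₀] / P(Y=1).
PAF = (0.42501 − 0.302) / 0.42501 ≈ 0.2894

PAF ≈ 0.289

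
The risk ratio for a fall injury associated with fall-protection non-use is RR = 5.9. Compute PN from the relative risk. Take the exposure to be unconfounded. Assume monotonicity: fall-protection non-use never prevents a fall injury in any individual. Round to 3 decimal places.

Under exogeneity and monotonicity, PN = (RR − 1) / RR = 1 − 1/RR.
PN = (5.9 − 1) / 5.9 = 4.9 / 5.9 ≈ 0.8305

PN ≈ 0.831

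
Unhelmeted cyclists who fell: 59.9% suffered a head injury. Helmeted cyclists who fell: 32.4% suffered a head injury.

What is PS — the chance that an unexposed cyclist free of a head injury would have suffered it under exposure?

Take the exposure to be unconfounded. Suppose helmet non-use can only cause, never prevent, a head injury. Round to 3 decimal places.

p₁ = 0.599, p₀ = 0.324.
Under exogeneity and monotonicity, PS = (p₁ − p₀) / (1 − p₀).
PS = (0.599 − 0.324) / (1 − 0.324) = 0.275 / 0.676 ≈ 0.4068

PS ≈ 0.407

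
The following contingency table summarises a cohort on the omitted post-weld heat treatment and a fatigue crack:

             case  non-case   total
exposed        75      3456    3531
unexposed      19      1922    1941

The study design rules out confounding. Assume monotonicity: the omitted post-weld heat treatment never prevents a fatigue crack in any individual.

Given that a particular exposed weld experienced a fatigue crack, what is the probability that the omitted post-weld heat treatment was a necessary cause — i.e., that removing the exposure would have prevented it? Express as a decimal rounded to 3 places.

PN ≈ 0.539

p₁ = P(outcome | exposed) = 75/3531 = 0.02124
p₀ = P(outcome | unexposed) = 19/1941 = 0.0097888
Under exogeneity and monotonicity, PN = (p₁ − p₀) / p₁.
PN = (0.02124 − 0.0097888) / 0.02124 = 0.011452 / 0.02124 ≈ 0.5391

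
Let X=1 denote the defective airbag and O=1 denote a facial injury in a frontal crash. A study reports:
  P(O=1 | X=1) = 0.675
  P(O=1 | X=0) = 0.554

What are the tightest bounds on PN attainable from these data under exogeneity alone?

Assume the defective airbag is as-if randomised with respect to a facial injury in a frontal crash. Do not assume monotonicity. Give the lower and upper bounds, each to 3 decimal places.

Let p₁ = 0.675, p₀ = 0.554.
Under exogeneity alone the bounds on PN are max{0,(p₁−p₀)/p₁} ≤ PN ≤ min{1,(1−p₀)/p₁}.
  lower = (p₁ − p₀)/p₁ = 0.121 / 0.675 ≈ 0.1793
  upper = min{1, (1 − p₀)/p₁} = 0.446 / 0.675 ≈ 0.6607

0.179 ≤ PN ≤ 0.661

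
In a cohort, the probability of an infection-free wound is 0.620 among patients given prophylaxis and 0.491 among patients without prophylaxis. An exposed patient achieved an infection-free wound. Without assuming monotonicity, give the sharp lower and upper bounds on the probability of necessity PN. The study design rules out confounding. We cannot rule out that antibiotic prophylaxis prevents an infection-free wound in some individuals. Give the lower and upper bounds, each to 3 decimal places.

Let p₁ = 0.62, p₀ = 0.491.
Under exogeneity alone the bounds on PN are max{0,(p₁−p₀)/p₁} ≤ PN ≤ min{1,(1−p₀)/p₁}.
  lower = (p₁ − p₀)/p₁ = 0.129 / 0.62 ≈ 0.2081
  upper = min{1, (1 − p₀)/p₁} = 0.509 / 0.62 ≈ 0.8210

0.208 ≤ PN ≤ 0.821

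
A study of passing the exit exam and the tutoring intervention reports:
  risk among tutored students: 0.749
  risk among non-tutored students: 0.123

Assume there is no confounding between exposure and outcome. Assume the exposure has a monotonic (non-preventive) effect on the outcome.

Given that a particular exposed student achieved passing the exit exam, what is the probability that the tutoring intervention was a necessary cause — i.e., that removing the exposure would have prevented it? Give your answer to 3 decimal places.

Let p₁ = 0.749, p₀ = 0.123.
Under exogeneity and monotonicity, PN = (p₁ − p₀) / p₁.
PN = (0.749 − 0.123) / 0.749 = 0.626 / 0.749 ≈ 0.8358

PN ≈ 0.836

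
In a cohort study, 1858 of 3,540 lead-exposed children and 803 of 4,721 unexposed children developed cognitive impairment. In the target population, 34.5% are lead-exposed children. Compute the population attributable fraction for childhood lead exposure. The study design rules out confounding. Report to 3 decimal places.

PAF ≈ 0.418

p₁ = P(outcome | exposed) = 1858/3540 = 0.52486
p₀ = P(outcome | unexposed) = 803/4721 = 0.17009
Overall risk P(Y=1) = π·p₁ + (1−π)·p₀ = 0.345×0.52486 + 0.655×0.17009 = 0.29249.
Under exogeneity, PAF = [P(Y=1) − p₀] / P(Y=1).
PAF = (0.29249 − 0.17009) / 0.29249 ≈ 0.4185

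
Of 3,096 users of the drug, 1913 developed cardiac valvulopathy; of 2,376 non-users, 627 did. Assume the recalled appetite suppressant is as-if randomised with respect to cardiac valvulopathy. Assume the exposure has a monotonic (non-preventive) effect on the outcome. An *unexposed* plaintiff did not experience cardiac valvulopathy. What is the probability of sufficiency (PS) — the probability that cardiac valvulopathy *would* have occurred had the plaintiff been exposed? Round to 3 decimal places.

PS ≈ 0.481

p₁ = P(outcome | exposed) = 1913/3096 = 0.61789
p₀ = P(outcome | unexposed) = 627/2376 = 0.26389
Under exogeneity and monotonicity, PS = (p₁ − p₀) / (1 − p₀).
PS = (0.61789 − 0.26389) / (1 − 0.26389) = 0.35401 / 0.73611 ≈ 0.4809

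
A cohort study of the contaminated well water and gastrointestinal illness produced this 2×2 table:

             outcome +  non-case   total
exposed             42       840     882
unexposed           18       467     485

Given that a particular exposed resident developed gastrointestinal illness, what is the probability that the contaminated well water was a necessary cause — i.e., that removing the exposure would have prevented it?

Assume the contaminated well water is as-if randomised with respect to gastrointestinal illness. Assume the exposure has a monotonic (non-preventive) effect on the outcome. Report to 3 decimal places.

p₁ = P(outcome | exposed) = 42/882 = 0.047619
p₀ = P(outcome | unexposed) = 18/485 = 0.037113
Under exogeneity and monotonicity, PN = (p₁ − p₀)/p₁.
PN = (0.047619 − 0.037113) / 0.047619 ≈ 0.2206

PN ≈ 0.221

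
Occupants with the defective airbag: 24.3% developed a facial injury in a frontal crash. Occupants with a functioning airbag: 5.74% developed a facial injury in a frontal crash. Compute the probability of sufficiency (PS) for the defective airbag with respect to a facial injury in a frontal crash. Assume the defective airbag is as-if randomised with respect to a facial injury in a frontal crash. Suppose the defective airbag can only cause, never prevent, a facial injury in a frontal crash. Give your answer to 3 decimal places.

p₁ = 0.243, p₀ = 0.0574.
Under exogeneity and monotonicity, PS = (p₁ − p₀) / (1 − p₀).
PS = (0.243 − 0.0574) / (1 − 0.0574) = 0.1856 / 0.9426 ≈ 0.1969

PS ≈ 0.197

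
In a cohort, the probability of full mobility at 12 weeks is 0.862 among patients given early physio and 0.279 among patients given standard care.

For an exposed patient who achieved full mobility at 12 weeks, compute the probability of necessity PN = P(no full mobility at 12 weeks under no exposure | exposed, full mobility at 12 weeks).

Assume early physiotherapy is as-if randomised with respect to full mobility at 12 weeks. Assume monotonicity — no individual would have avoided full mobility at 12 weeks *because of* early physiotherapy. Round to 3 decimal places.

Let p₁ = 0.862, p₀ = 0.279.
Under exogeneity and monotonicity, PN = (p₁ − p₀) / p₁.
PN = (0.862 − 0.279) / 0.862 = 0.583 / 0.862 ≈ 0.6763

PN ≈ 0.676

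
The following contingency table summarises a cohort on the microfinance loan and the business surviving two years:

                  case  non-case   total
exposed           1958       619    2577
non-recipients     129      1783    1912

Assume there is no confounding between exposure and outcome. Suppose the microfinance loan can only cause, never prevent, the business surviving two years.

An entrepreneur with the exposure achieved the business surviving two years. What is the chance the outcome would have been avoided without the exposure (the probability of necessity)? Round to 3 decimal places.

PN ≈ 0.911

p₁ = P(outcome | exposed) = 1958/2577 = 0.7598
p₀ = P(outcome | unexposed) = 129/1912 = 0.067469
Under exogeneity and monotonicity, PN = (p₁ − p₀) / p₁.
PN = (0.7598 − 0.067469) / 0.7598 = 0.69233 / 0.7598 ≈ 0.9112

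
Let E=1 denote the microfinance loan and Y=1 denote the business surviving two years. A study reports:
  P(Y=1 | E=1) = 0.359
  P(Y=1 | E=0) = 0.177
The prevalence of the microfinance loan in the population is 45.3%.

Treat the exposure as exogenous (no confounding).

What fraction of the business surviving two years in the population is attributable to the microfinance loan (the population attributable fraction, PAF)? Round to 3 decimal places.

Let p₁ = 0.359, p₀ = 0.177.
Overall risk P(Y=1) = π·p₁ + (1−π)·p₀ = 0.453×0.359 + 0.547×0.177 = 0.25945.
Under exogeneity, PAF = [P(Y=1) − p₀] / P(Y=1).
PAF = (0.25945 − 0.177) / 0.25945 ≈ 0.3178

PAF ≈ 0.318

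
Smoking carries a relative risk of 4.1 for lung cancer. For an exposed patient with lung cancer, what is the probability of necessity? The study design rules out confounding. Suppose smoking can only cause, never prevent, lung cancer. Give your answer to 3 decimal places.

PN ≈ 0.756

Under exogeneity and monotonicity, PN = (RR − 1) / RR = 1 − 1/RR.
PN = (4.1 − 1) / 4.1 = 3.1 / 4.1 ≈ 0.7561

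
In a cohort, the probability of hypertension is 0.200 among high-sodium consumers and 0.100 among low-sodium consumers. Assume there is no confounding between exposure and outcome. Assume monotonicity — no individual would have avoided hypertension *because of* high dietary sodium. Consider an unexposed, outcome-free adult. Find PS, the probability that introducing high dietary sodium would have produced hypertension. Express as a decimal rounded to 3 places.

Let p₁ = 0.2, p₀ = 0.1.
Under exogeneity and monotonicity, PS = (p₁ − p₀) / (1 − p₀).
PS = (0.2 − 0.1) / (1 − 0.1) = 0.1 / 0.9 ≈ 0.1111

PS ≈ 0.111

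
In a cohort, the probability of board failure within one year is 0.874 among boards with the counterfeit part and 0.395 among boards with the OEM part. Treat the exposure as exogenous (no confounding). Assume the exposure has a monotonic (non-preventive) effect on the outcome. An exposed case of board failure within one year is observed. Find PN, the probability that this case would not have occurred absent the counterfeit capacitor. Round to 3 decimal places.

PN ≈ 0.548

Let p₁ = 0.874, p₀ = 0.395.
Under exogeneity and monotonicity, PN = (p₁ − p₀) / p₁.
PN = (0.874 − 0.395) / 0.874 = 0.479 / 0.874 ≈ 0.5481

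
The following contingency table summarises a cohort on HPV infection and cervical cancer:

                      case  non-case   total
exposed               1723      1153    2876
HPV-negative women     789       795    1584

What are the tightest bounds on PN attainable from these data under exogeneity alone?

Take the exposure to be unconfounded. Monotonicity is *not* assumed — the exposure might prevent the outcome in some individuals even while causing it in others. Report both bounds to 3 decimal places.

0.169 ≤ PN ≤ 0.838

p₁ = P(outcome | exposed) = 1723/2876 = 0.5991
p₀ = P(outcome | unexposed) = 789/1584 = 0.49811
Under exogeneity alone the bounds on PN are max{0,(p₁−p₀)/p₁} ≤ PN ≤ min{1,(1−p₀)/p₁}.
  lower = (p₁ − p₀)/p₁ = 0.10099 / 0.5991 ≈ 0.1686
  upper = min{1, (1 − p₀)/p₁} = 0.50189 / 0.5991 ≈ 0.8378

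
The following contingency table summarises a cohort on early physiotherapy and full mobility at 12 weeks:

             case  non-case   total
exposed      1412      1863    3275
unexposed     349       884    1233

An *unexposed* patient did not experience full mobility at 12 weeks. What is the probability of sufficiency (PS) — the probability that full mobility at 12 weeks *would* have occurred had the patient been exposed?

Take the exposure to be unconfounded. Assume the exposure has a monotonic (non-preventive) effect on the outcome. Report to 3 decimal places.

PS ≈ 0.207

p₁ = P(outcome | exposed) = 1412/3275 = 0.43115
p₀ = P(outcome | unexposed) = 349/1233 = 0.28305
Under exogeneity and monotonicity, PS = (p₁ − p₀)/(1 − p₀).
PS = (0.43115 − 0.28305) / 0.71695 ≈ 0.2066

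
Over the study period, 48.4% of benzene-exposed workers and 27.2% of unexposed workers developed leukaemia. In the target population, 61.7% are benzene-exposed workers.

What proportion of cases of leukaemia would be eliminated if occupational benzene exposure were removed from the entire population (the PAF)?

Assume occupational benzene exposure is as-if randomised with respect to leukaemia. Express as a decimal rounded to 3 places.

p₁ = 0.484, p₀ = 0.272.
Overall risk P(Y=1) = π·p₁ + (1−π)·p₀ = 0.617×0.484 + 0.383×0.272 = 0.4028.
Under exogeneity, PAF = [P(Y=1) − p₀] / P(Y=1).
PAF = (0.4028 − 0.272) / 0.4028 ≈ 0.3247

PAF ≈ 0.325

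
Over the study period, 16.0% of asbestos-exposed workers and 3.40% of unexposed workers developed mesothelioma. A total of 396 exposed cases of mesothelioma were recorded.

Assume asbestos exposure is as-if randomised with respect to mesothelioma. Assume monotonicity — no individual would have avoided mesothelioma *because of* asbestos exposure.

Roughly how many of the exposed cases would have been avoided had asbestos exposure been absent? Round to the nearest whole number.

about 312 cases

p₁ = 0.16, p₀ = 0.034.
PN = (p₁ − p₀)/p₁ = (0.16 − 0.034) / 0.16 ≈ 0.78750.
Attributable cases ≈ PN × (exposed cases) = 0.78750 × 396 ≈ 311.85.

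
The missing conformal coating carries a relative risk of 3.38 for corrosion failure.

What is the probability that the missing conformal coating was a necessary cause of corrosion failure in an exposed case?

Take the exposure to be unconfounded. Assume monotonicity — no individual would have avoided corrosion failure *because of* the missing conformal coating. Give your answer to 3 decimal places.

Under exogeneity and monotonicity, PN = (RR − 1) / RR = 1 − 1/RR.
PN = (3.38 − 1) / 3.38 = 2.38 / 3.38 ≈ 0.7041

PN ≈ 0.704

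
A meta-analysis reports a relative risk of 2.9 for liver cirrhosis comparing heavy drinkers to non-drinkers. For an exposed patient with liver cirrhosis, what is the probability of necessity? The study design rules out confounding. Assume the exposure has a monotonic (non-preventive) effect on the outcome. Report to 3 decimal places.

PN ≈ 0.655

Under exogeneity and monotonicity, PN = (RR − 1) / RR = 1 − 1/RR.
PN = (2.9 − 1) / 2.9 = 1.9 / 2.9 ≈ 0.6552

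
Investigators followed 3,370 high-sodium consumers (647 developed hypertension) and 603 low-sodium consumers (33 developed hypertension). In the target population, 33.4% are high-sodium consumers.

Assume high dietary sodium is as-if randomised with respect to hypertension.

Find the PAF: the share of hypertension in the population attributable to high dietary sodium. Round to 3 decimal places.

p₁ = P(outcome | exposed) = 647/3370 = 0.19199
p₀ = P(outcome | unexposed) = 33/603 = 0.054726
Overall risk P(Y=1) = π·p₁ + (1−π)·p₀ = 0.334×0.19199 + 0.666×0.054726 = 0.10057.
Under exogeneity, PAF = [P(Y=1) − p₀] / P(Y=1).
PAF = (0.10057 − 0.054726) / 0.10057 ≈ 0.4558

PAF ≈ 0.456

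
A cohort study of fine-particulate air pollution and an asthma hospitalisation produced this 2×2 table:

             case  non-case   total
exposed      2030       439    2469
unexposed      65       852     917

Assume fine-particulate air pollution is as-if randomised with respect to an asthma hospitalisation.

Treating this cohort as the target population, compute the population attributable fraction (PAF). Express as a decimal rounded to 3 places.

PAF ≈ 0.885

p₁ = P(outcome | exposed) = 2030/2469 = 0.8222
p₀ = P(outcome | unexposed) = 65/917 = 0.070883
Exposure prevalence π = 2469/3386 = 0.72918; overall risk P(Y=1) = 0.61872.
Under exogeneity, PAF = [P(Y=1) − p₀]/P(Y=1).
PAF = (0.61872 − 0.070883) / 0.61872 ≈ 0.8854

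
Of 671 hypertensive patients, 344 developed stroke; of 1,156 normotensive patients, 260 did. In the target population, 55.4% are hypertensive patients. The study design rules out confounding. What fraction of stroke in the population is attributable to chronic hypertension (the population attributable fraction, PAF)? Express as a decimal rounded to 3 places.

PAF ≈ 0.415

p₁ = P(outcome | exposed) = 344/671 = 0.51267
p₀ = P(outcome | unexposed) = 260/1156 = 0.22491
Overall risk P(Y=1) = π·p₁ + (1−π)·p₀ = 0.554×0.51267 + 0.446×0.22491 = 0.38433.
Under exogeneity, PAF = [P(Y=1) − p₀] / P(Y=1).
PAF = (0.38433 − 0.22491) / 0.38433 ≈ 0.4148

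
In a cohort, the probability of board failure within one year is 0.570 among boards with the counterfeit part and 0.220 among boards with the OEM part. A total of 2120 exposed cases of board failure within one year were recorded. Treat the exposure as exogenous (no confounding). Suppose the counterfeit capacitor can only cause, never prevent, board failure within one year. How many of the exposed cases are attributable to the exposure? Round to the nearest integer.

about 1302 cases

Let p₁ = 0.57, p₀ = 0.22.
PN = (p₁ − p₀)/p₁ = (0.57 − 0.22) / 0.57 ≈ 0.61404.
Attributable cases ≈ PN × (exposed cases) = 0.61404 × 2120 ≈ 1301.75.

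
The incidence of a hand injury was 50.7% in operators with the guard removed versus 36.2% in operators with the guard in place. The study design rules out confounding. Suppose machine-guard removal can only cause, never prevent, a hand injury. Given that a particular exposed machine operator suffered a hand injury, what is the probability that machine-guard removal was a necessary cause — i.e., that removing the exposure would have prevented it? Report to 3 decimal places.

p₁ = 0.507, p₀ = 0.362.
Under exogeneity and monotonicity, PN = (p₁ − p₀) / p₁.
PN = (0.507 − 0.362) / 0.507 = 0.145 / 0.507 ≈ 0.2860

PN ≈ 0.286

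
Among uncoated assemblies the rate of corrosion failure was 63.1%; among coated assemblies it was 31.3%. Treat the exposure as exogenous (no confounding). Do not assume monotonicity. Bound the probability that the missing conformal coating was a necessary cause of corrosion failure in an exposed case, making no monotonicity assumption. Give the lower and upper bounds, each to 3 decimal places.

p₁ = 0.631, p₀ = 0.313.
Under exogeneity alone the bounds on PN are max{0,(p₁−p₀)/p₁} ≤ PN ≤ min{1,(1−p₀)/p₁}.
  lower = (p₁ − p₀)/p₁ = 0.318 / 0.631 ≈ 0.5040
  upper = min{1, (1 − p₀)/p₁} = 0.687 / 0.631 ≈ 1.0887 → capped at 1

0.504 ≤ PN ≤ 1.000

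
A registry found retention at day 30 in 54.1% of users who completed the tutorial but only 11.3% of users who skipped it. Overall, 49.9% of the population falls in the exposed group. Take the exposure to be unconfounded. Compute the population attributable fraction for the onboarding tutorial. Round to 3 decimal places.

p₁ = 0.541, p₀ = 0.113.
Overall risk P(Y=1) = π·p₁ + (1−π)·p₀ = 0.499×0.541 + 0.501×0.113 = 0.32657.
Under exogeneity, PAF = [P(Y=1) − p₀] / P(Y=1).
PAF = (0.32657 − 0.113) / 0.32657 ≈ 0.6540

PAF ≈ 0.654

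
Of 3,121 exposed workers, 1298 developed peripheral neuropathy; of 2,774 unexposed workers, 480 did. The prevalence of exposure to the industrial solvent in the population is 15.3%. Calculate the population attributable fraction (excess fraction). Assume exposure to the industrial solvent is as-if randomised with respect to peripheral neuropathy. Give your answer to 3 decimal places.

PAF ≈ 0.177

p₁ = P(outcome | exposed) = 1298/3121 = 0.41589
p₀ = P(outcome | unexposed) = 480/2774 = 0.17304
Overall risk P(Y=1) = π·p₁ + (1−π)·p₀ = 0.153×0.41589 + 0.847×0.17304 = 0.21019.
Under exogeneity, PAF = [P(Y=1) − p₀] / P(Y=1).
PAF = (0.21019 − 0.17304) / 0.21019 ≈ 0.1768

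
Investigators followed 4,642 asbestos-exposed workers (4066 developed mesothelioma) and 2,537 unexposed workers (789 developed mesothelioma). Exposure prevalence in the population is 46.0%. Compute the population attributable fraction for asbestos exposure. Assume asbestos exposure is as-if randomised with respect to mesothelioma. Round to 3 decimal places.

PAF ≈ 0.455

p₁ = P(outcome | exposed) = 4066/4642 = 0.87592
p₀ = P(outcome | unexposed) = 789/2537 = 0.311
Overall risk P(Y=1) = π·p₁ + (1−π)·p₀ = 0.46×0.87592 + 0.54×0.311 = 0.57086.
Under exogeneity, PAF = [P(Y=1) − p₀] / P(Y=1).
PAF = (0.57086 − 0.311) / 0.57086 ≈ 0.4552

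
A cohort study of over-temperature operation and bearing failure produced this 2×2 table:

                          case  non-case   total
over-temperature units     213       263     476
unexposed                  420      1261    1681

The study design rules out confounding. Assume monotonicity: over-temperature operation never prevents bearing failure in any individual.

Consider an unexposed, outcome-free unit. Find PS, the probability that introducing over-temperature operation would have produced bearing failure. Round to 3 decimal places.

PS ≈ 0.263

p₁ = P(outcome | exposed) = 213/476 = 0.44748
p₀ = P(outcome | unexposed) = 420/1681 = 0.24985
Under exogeneity and monotonicity, PS = (p₁ − p₀)/(1 − p₀).
PS = (0.44748 − 0.24985) / 0.75015 ≈ 0.2635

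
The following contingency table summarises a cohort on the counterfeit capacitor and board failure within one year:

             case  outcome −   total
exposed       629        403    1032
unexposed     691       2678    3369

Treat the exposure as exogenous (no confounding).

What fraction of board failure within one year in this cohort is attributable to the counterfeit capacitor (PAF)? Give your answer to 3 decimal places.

PAF ≈ 0.316

p₁ = P(outcome | exposed) = 629/1032 = 0.6095
p₀ = P(outcome | unexposed) = 691/3369 = 0.20511
Exposure prevalence π = 1032/4401 = 0.23449; overall risk P(Y=1) = 0.29993.
Under exogeneity, PAF = [P(Y=1) − p₀]/P(Y=1).
PAF = (0.29993 − 0.20511) / 0.29993 ≈ 0.3162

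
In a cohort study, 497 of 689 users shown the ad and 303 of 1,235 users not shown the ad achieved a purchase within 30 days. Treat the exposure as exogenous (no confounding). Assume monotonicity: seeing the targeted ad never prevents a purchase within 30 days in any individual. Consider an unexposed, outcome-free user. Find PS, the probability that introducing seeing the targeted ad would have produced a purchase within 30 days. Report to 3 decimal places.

p₁ = P(outcome | exposed) = 497/689 = 0.72134
p₀ = P(outcome | unexposed) = 303/1235 = 0.24534
Under exogeneity and monotonicity, PS = (p₁ − p₀) / (1 − p₀).
PS = (0.72134 − 0.24534) / (1 − 0.24534) = 0.47599 / 0.75466 ≈ 0.6307

PS ≈ 0.631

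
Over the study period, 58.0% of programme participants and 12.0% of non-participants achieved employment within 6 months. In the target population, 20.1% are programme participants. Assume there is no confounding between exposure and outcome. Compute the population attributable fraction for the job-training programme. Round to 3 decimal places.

PAF ≈ 0.435

p₁ = 0.58, p₀ = 0.12.
Overall risk P(Y=1) = π·p₁ + (1−π)·p₀ = 0.201×0.58 + 0.799×0.12 = 0.21246.
Under exogeneity, PAF = [P(Y=1) − p₀] / P(Y=1).
PAF = (0.21246 − 0.12) / 0.21246 ≈ 0.4352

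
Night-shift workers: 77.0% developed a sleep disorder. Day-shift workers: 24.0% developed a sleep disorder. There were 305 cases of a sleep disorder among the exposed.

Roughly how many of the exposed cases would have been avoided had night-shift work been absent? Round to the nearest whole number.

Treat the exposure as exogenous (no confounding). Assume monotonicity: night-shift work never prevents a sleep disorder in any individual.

p₁ = 0.77, p₀ = 0.24.
PN = (p₁ − p₀)/p₁ = (0.77 − 0.24) / 0.77 ≈ 0.68831.
Attributable cases ≈ PN × (exposed cases) = 0.68831 × 305 ≈ 209.94.

about 210 cases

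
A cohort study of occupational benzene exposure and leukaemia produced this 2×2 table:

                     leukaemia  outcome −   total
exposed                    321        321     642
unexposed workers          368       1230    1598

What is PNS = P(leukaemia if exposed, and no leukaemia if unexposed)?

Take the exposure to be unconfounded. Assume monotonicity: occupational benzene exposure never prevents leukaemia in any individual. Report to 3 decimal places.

PNS ≈ 0.270

p₁ = P(outcome | exposed) = 321/642 = 0.5
p₀ = P(outcome | unexposed) = 368/1598 = 0.23029
Under exogeneity and monotonicity, PNS = p₁ − p₀.
PNS = 0.5 − 0.23029 = 0.26971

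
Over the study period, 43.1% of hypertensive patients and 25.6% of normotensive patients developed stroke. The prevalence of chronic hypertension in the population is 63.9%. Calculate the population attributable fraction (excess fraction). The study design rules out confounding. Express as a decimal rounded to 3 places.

p₁ = 0.431, p₀ = 0.256.
Overall risk P(Y=1) = π·p₁ + (1−π)·p₀ = 0.639×0.431 + 0.361×0.256 = 0.36783.
Under exogeneity, PAF = [P(Y=1) − p₀] / P(Y=1).
PAF = (0.36783 − 0.256) / 0.36783 ≈ 0.3040

PAF ≈ 0.304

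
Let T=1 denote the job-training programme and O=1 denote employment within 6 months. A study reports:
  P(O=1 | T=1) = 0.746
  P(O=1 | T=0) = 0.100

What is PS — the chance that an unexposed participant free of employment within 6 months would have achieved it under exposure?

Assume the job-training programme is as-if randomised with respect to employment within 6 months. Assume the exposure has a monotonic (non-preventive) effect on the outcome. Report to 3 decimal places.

PS ≈ 0.718

Let p₁ = 0.746, p₀ = 0.1.
Under exogeneity and monotonicity, PS = (p₁ − p₀) / (1 − p₀).
PS = (0.746 − 0.1) / (1 − 0.1) = 0.646 / 0.9 ≈ 0.7178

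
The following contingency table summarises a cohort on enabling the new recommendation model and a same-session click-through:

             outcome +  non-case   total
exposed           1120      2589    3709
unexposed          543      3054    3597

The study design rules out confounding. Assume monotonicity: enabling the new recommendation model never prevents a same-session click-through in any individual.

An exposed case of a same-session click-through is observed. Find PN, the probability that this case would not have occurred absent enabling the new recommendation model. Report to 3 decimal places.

PN ≈ 0.500

p₁ = P(outcome | exposed) = 1120/3709 = 0.30197
p₀ = P(outcome | unexposed) = 543/3597 = 0.15096
Under exogeneity and monotonicity, PN = (p₁ − p₀)/p₁.
PN = (0.30197 − 0.15096) / 0.30197 ≈ 0.5001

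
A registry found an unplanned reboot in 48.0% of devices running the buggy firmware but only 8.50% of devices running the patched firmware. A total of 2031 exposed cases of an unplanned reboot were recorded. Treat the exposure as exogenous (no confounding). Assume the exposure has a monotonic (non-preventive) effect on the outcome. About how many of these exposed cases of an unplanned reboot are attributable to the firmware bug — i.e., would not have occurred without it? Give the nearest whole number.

p₁ = 0.48, p₀ = 0.085.
PN = (p₁ − p₀)/p₁ = (0.48 − 0.085) / 0.48 ≈ 0.82292.
Attributable cases ≈ PN × (exposed cases) = 0.82292 × 2031 ≈ 1671.34.

about 1671 cases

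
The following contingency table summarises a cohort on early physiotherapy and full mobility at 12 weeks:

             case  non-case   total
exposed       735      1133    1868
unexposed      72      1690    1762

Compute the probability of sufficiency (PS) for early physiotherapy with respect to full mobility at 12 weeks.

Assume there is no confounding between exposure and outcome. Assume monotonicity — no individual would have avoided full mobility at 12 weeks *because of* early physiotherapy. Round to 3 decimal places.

PS ≈ 0.368

p₁ = P(outcome | exposed) = 735/1868 = 0.39347
p₀ = P(outcome | unexposed) = 72/1762 = 0.040863
Under exogeneity and monotonicity, PS = (p₁ − p₀)/(1 − p₀).
PS = (0.39347 − 0.040863) / 0.95914 ≈ 0.3676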